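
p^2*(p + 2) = p^3 + 2*p^2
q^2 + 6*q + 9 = (q + 3)^2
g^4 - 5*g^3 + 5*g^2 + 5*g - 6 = (g - 3)*(g - 2)*(g - 1)*(g + 1)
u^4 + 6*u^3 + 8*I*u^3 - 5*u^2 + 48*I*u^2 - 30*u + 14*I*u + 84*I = (u + 6)*(u - I)*(u + 2*I)*(u + 7*I)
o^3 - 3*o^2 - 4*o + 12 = (o - 3)*(o - 2)*(o + 2)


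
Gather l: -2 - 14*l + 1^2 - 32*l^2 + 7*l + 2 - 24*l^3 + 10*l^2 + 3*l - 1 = -24*l^3 - 22*l^2 - 4*l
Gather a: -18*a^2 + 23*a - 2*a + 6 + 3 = -18*a^2 + 21*a + 9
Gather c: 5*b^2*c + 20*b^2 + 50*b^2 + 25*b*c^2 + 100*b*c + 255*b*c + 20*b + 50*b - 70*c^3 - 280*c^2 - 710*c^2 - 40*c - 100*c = 70*b^2 + 70*b - 70*c^3 + c^2*(25*b - 990) + c*(5*b^2 + 355*b - 140)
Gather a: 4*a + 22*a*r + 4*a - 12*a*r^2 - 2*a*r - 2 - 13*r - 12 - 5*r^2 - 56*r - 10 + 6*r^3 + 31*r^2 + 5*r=a*(-12*r^2 + 20*r + 8) + 6*r^3 + 26*r^2 - 64*r - 24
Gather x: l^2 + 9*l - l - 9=l^2 + 8*l - 9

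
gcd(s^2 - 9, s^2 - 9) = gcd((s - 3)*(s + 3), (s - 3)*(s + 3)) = s^2 - 9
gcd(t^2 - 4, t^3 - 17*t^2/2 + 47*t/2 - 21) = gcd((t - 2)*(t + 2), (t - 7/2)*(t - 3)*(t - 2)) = t - 2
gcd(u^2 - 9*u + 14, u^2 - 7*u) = u - 7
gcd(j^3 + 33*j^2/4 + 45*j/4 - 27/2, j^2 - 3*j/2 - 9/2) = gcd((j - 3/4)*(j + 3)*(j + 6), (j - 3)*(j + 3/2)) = 1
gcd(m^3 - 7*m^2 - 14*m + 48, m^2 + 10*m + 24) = 1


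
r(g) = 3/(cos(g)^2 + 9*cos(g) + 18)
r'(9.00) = 0.08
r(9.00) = 0.28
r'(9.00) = 0.08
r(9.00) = 0.28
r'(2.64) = 0.09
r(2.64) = 0.28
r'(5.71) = -0.03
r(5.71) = 0.11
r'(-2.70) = -0.08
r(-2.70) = 0.28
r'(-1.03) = -0.05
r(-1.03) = 0.13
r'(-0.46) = -0.02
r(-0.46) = 0.11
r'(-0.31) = -0.01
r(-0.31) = 0.11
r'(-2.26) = -0.11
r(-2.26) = 0.24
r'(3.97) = -0.11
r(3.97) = 0.24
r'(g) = 3*(2*sin(g)*cos(g) + 9*sin(g))/(cos(g)^2 + 9*cos(g) + 18)^2 = 3*(2*cos(g) + 9)*sin(g)/(cos(g)^2 + 9*cos(g) + 18)^2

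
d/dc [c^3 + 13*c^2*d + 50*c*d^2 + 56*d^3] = 3*c^2 + 26*c*d + 50*d^2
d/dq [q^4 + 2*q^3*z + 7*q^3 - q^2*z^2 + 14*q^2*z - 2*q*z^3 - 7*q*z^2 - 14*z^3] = 4*q^3 + 6*q^2*z + 21*q^2 - 2*q*z^2 + 28*q*z - 2*z^3 - 7*z^2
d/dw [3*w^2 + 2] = 6*w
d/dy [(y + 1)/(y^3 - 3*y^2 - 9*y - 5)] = 2*(2 - y)/(y^4 - 8*y^3 + 6*y^2 + 40*y + 25)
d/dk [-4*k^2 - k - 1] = -8*k - 1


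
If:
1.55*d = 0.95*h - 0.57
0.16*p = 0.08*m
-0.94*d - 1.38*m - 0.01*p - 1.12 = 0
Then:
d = -2.9468085106383*p - 1.19148936170213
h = -4.80795072788354*p - 1.34400895856663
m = 2.0*p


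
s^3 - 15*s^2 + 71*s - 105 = (s - 7)*(s - 5)*(s - 3)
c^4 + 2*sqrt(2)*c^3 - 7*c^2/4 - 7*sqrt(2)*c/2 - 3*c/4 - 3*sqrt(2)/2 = (c - 3/2)*(c + 1/2)*(c + 1)*(c + 2*sqrt(2))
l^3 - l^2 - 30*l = l*(l - 6)*(l + 5)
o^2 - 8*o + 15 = (o - 5)*(o - 3)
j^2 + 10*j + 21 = (j + 3)*(j + 7)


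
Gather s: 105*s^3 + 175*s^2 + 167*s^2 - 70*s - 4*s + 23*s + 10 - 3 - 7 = 105*s^3 + 342*s^2 - 51*s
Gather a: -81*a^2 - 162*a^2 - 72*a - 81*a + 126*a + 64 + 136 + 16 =-243*a^2 - 27*a + 216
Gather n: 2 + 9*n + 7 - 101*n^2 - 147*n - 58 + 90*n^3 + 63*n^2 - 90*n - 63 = 90*n^3 - 38*n^2 - 228*n - 112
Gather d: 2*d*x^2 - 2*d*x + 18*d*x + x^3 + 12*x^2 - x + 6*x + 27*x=d*(2*x^2 + 16*x) + x^3 + 12*x^2 + 32*x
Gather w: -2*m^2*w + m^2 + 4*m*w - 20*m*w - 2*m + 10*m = m^2 + 8*m + w*(-2*m^2 - 16*m)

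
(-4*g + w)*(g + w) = -4*g^2 - 3*g*w + w^2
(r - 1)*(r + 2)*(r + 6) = r^3 + 7*r^2 + 4*r - 12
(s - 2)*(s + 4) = s^2 + 2*s - 8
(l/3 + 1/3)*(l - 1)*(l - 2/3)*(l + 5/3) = l^4/3 + l^3/3 - 19*l^2/27 - l/3 + 10/27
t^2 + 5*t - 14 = (t - 2)*(t + 7)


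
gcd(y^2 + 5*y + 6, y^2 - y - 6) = y + 2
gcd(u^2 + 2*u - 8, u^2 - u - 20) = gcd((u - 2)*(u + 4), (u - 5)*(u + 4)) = u + 4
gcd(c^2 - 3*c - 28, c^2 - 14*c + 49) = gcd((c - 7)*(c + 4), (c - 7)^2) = c - 7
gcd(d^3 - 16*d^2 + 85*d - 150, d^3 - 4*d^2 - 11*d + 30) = d - 5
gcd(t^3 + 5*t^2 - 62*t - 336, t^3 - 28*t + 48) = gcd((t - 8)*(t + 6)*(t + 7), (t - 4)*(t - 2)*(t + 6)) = t + 6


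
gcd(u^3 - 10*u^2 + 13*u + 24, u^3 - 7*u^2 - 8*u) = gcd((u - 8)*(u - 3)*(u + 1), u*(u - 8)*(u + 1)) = u^2 - 7*u - 8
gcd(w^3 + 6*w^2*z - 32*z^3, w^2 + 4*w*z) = w + 4*z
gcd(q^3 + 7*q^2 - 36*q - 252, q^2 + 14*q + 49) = q + 7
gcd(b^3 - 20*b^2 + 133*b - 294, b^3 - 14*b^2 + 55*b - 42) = b^2 - 13*b + 42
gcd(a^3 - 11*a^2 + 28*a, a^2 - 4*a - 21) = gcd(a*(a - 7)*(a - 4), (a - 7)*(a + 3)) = a - 7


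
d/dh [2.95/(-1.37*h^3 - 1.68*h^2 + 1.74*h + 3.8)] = (12.1245*h^2 + 9.912*h - 5.133)/(1.37*h^3 + 1.68*h^2 - 1.74*h - 3.8)^2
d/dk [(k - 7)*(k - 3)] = 2*k - 10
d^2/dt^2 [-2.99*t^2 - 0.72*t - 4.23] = -5.98000000000000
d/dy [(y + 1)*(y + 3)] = 2*y + 4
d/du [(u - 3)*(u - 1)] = 2*u - 4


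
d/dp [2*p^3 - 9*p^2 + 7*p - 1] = 6*p^2 - 18*p + 7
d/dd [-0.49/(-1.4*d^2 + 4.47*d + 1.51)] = (2.1903 - 1.372*d)/(-1.4*d^2 + 4.47*d + 1.51)^2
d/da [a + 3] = 1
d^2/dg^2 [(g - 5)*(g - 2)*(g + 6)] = 6*g - 2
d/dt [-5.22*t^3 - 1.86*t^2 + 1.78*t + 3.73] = -15.66*t^2 - 3.72*t + 1.78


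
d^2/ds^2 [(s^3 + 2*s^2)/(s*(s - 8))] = 160/(s^3 - 24*s^2 + 192*s - 512)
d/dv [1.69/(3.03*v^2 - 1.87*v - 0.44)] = (3.1603 - 10.2414*v)/(-3.03*v^2 + 1.87*v + 0.44)^2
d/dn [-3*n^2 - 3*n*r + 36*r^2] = -6*n - 3*r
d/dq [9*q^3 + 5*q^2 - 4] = q*(27*q + 10)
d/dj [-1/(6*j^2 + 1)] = 12*j/(6*j^2 + 1)^2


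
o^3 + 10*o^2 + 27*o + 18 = (o + 1)*(o + 3)*(o + 6)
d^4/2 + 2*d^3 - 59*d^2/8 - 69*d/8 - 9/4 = (d/2 + 1/4)*(d - 3)*(d + 1/2)*(d + 6)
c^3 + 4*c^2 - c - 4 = (c - 1)*(c + 1)*(c + 4)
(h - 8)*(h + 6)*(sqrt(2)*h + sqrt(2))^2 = 2*h^4 - 102*h^2 - 196*h - 96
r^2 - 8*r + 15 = (r - 5)*(r - 3)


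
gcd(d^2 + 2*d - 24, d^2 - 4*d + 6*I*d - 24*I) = d - 4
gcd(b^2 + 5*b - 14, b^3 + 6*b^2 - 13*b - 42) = b + 7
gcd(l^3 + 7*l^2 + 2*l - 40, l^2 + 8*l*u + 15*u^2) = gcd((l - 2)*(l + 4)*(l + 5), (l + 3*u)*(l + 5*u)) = 1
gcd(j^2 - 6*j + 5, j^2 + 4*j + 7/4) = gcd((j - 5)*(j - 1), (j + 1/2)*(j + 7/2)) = 1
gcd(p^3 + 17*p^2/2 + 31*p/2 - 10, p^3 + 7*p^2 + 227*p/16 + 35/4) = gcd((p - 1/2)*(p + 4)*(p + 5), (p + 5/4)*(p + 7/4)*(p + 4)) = p + 4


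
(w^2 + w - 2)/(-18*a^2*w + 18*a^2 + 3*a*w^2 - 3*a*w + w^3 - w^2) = (w + 2)/(-18*a^2 + 3*a*w + w^2)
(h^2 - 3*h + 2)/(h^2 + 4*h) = (h^2 - 3*h + 2)/(h*(h + 4))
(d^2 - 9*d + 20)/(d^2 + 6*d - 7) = (d^2 - 9*d + 20)/(d^2 + 6*d - 7)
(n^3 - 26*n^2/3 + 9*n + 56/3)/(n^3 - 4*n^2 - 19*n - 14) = (n - 8/3)/(n + 2)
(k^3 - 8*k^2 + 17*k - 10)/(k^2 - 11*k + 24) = (k^3 - 8*k^2 + 17*k - 10)/(k^2 - 11*k + 24)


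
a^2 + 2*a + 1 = (a + 1)^2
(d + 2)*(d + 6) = d^2 + 8*d + 12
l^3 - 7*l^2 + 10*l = l*(l - 5)*(l - 2)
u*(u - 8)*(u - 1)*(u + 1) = u^4 - 8*u^3 - u^2 + 8*u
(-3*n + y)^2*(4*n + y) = 36*n^3 - 15*n^2*y - 2*n*y^2 + y^3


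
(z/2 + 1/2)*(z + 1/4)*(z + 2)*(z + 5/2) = z^4/2 + 23*z^3/8 + 87*z^2/16 + 59*z/16 + 5/8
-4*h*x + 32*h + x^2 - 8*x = (-4*h + x)*(x - 8)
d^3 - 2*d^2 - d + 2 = (d - 2)*(d - 1)*(d + 1)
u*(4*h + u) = 4*h*u + u^2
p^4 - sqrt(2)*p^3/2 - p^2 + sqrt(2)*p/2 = p*(p - 1)*(p + 1)*(p - sqrt(2)/2)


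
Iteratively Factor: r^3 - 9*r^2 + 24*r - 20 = (r - 2)*(r^2 - 7*r + 10) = (r - 2)^2*(r - 5)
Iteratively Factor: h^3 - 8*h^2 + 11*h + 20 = (h - 5)*(h^2 - 3*h - 4) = (h - 5)*(h + 1)*(h - 4)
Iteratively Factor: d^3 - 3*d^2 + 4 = (d - 2)*(d^2 - d - 2) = (d - 2)^2*(d + 1)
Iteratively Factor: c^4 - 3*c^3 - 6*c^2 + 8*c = (c + 2)*(c^3 - 5*c^2 + 4*c) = (c - 4)*(c + 2)*(c^2 - c) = (c - 4)*(c - 1)*(c + 2)*(c)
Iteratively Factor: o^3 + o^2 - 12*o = (o + 4)*(o^2 - 3*o) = o*(o + 4)*(o - 3)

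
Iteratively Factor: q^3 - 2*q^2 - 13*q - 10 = (q + 1)*(q^2 - 3*q - 10) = (q + 1)*(q + 2)*(q - 5)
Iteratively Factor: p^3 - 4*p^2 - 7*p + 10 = (p - 5)*(p^2 + p - 2) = (p - 5)*(p - 1)*(p + 2)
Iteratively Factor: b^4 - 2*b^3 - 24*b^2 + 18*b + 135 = (b + 3)*(b^3 - 5*b^2 - 9*b + 45) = (b - 3)*(b + 3)*(b^2 - 2*b - 15) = (b - 3)*(b + 3)^2*(b - 5)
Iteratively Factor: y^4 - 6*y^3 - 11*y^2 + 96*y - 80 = (y - 5)*(y^3 - y^2 - 16*y + 16) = (y - 5)*(y - 4)*(y^2 + 3*y - 4) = (y - 5)*(y - 4)*(y - 1)*(y + 4)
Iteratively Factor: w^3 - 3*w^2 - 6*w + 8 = (w - 4)*(w^2 + w - 2) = (w - 4)*(w - 1)*(w + 2)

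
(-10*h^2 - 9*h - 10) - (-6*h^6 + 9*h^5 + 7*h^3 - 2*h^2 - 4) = 6*h^6 - 9*h^5 - 7*h^3 - 8*h^2 - 9*h - 6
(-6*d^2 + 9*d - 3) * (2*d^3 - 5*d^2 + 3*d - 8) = -12*d^5 + 48*d^4 - 69*d^3 + 90*d^2 - 81*d + 24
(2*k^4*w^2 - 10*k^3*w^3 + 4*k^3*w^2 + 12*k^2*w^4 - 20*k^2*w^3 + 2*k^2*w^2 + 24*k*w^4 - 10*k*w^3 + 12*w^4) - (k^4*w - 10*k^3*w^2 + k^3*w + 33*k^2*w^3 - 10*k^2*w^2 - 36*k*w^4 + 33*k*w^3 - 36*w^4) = 2*k^4*w^2 - k^4*w - 10*k^3*w^3 + 14*k^3*w^2 - k^3*w + 12*k^2*w^4 - 53*k^2*w^3 + 12*k^2*w^2 + 60*k*w^4 - 43*k*w^3 + 48*w^4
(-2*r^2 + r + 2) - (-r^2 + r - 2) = 4 - r^2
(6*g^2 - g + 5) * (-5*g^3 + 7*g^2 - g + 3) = -30*g^5 + 47*g^4 - 38*g^3 + 54*g^2 - 8*g + 15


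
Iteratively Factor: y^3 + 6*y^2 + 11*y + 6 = (y + 2)*(y^2 + 4*y + 3) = (y + 2)*(y + 3)*(y + 1)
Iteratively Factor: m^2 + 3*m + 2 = (m + 1)*(m + 2)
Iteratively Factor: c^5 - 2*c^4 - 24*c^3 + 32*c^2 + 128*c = (c + 2)*(c^4 - 4*c^3 - 16*c^2 + 64*c) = (c + 2)*(c + 4)*(c^3 - 8*c^2 + 16*c) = c*(c + 2)*(c + 4)*(c^2 - 8*c + 16) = c*(c - 4)*(c + 2)*(c + 4)*(c - 4)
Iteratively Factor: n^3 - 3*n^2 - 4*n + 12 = (n - 3)*(n^2 - 4) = (n - 3)*(n + 2)*(n - 2)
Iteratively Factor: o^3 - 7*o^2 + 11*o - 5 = (o - 1)*(o^2 - 6*o + 5) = (o - 1)^2*(o - 5)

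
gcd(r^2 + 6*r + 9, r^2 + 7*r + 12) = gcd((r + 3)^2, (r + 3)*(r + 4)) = r + 3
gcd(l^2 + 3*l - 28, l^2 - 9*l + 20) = l - 4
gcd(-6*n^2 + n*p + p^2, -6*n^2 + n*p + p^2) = -6*n^2 + n*p + p^2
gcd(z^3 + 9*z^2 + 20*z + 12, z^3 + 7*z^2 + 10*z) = z + 2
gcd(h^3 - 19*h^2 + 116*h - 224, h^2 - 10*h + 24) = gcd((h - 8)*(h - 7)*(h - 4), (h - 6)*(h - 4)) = h - 4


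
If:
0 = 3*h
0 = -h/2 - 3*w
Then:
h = 0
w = 0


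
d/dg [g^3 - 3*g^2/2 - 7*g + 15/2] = 3*g^2 - 3*g - 7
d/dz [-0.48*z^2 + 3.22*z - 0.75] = 3.22 - 0.96*z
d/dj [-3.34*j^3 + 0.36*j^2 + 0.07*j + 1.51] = -10.02*j^2 + 0.72*j + 0.07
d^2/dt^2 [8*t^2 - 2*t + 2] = 16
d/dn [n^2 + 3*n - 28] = 2*n + 3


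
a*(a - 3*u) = a^2 - 3*a*u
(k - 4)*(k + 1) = k^2 - 3*k - 4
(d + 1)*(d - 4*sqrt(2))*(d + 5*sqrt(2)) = d^3 + d^2 + sqrt(2)*d^2 - 40*d + sqrt(2)*d - 40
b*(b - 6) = b^2 - 6*b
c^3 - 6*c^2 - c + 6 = (c - 6)*(c - 1)*(c + 1)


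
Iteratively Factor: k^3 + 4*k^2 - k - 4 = (k + 4)*(k^2 - 1) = (k - 1)*(k + 4)*(k + 1)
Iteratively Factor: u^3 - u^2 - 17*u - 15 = (u + 3)*(u^2 - 4*u - 5) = (u + 1)*(u + 3)*(u - 5)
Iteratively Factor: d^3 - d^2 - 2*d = (d - 2)*(d^2 + d) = (d - 2)*(d + 1)*(d)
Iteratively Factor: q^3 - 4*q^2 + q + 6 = (q + 1)*(q^2 - 5*q + 6) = (q - 3)*(q + 1)*(q - 2)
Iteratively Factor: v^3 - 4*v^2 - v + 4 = (v - 1)*(v^2 - 3*v - 4) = (v - 1)*(v + 1)*(v - 4)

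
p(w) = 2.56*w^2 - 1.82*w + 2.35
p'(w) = 5.12*w - 1.82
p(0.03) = 2.30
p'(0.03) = -1.67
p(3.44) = 26.38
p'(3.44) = 15.79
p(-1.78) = 13.70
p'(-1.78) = -10.93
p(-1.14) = 7.75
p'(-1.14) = -7.66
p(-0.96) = 6.46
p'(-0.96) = -6.74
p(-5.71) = 96.21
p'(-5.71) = -31.06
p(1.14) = 3.60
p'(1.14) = 4.02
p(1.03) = 3.19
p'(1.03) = 3.45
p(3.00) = 19.93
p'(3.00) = 13.54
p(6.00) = 83.59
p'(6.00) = 28.90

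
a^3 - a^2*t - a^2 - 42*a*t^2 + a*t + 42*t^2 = (a - 1)*(a - 7*t)*(a + 6*t)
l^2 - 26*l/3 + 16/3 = (l - 8)*(l - 2/3)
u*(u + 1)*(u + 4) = u^3 + 5*u^2 + 4*u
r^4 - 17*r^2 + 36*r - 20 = (r - 2)^2*(r - 1)*(r + 5)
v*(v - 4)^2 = v^3 - 8*v^2 + 16*v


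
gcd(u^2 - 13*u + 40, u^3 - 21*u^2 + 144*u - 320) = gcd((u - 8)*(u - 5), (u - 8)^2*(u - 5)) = u^2 - 13*u + 40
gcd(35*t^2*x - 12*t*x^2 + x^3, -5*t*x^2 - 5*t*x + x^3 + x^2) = -5*t*x + x^2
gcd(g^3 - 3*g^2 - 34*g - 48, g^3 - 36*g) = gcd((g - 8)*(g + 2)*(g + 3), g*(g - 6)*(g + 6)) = 1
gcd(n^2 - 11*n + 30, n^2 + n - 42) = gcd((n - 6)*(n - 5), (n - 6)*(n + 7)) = n - 6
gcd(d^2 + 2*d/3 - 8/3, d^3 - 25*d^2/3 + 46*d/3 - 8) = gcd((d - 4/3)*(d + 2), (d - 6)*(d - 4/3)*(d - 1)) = d - 4/3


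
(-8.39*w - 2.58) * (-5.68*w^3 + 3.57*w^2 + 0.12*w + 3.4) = 47.6552*w^4 - 15.2979*w^3 - 10.2174*w^2 - 28.8356*w - 8.772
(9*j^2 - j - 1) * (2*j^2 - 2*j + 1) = 18*j^4 - 20*j^3 + 9*j^2 + j - 1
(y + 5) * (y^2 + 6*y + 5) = y^3 + 11*y^2 + 35*y + 25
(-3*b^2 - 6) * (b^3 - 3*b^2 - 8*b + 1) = -3*b^5 + 9*b^4 + 18*b^3 + 15*b^2 + 48*b - 6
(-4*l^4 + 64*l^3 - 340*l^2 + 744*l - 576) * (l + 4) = -4*l^5 + 48*l^4 - 84*l^3 - 616*l^2 + 2400*l - 2304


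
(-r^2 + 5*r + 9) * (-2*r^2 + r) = 2*r^4 - 11*r^3 - 13*r^2 + 9*r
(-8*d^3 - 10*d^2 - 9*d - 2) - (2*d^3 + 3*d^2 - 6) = -10*d^3 - 13*d^2 - 9*d + 4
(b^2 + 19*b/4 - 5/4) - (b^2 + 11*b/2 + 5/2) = -3*b/4 - 15/4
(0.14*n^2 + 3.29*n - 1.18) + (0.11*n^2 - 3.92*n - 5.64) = 0.25*n^2 - 0.63*n - 6.82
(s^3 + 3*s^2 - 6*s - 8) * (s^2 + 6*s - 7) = s^5 + 9*s^4 + 5*s^3 - 65*s^2 - 6*s + 56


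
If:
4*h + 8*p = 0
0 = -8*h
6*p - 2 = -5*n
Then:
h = 0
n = 2/5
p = 0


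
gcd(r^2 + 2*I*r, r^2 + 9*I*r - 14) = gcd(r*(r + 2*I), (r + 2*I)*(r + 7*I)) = r + 2*I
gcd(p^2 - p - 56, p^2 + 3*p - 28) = p + 7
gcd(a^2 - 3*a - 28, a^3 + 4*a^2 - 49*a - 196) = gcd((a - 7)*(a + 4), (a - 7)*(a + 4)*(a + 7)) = a^2 - 3*a - 28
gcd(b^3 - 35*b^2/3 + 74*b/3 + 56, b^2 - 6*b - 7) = b - 7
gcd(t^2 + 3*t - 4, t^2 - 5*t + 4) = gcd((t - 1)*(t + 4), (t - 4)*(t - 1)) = t - 1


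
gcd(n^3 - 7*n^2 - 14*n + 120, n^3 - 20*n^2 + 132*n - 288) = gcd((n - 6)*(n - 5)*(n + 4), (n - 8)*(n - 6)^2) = n - 6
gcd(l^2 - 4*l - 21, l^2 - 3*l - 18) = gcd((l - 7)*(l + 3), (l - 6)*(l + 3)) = l + 3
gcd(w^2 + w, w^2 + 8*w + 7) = w + 1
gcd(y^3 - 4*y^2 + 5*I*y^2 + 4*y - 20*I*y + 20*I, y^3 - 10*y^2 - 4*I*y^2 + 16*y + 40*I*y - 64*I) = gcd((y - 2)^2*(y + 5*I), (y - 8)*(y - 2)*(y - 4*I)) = y - 2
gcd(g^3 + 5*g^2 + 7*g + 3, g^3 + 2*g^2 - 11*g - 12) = g + 1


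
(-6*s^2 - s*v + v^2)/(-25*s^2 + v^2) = (6*s^2 + s*v - v^2)/(25*s^2 - v^2)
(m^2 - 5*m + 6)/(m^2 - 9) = (m - 2)/(m + 3)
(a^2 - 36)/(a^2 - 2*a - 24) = (a + 6)/(a + 4)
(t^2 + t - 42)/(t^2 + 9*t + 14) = (t - 6)/(t + 2)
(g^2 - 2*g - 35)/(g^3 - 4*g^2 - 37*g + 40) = (g - 7)/(g^2 - 9*g + 8)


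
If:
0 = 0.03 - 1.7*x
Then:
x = 0.02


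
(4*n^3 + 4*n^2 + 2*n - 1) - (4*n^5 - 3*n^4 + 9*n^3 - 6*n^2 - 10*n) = -4*n^5 + 3*n^4 - 5*n^3 + 10*n^2 + 12*n - 1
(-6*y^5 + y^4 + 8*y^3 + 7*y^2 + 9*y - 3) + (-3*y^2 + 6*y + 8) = -6*y^5 + y^4 + 8*y^3 + 4*y^2 + 15*y + 5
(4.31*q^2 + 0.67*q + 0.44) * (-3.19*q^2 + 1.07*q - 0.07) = -13.7489*q^4 + 2.4744*q^3 - 0.9884*q^2 + 0.4239*q - 0.0308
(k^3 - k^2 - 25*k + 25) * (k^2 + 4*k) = k^5 + 3*k^4 - 29*k^3 - 75*k^2 + 100*k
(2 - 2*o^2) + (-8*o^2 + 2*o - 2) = -10*o^2 + 2*o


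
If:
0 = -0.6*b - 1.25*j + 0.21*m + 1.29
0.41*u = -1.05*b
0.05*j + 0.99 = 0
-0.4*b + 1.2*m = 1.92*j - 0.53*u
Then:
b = 66.29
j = -19.80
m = 65.39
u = -169.76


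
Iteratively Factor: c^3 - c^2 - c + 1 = (c + 1)*(c^2 - 2*c + 1) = (c - 1)*(c + 1)*(c - 1)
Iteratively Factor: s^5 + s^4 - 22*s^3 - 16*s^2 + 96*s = (s + 4)*(s^4 - 3*s^3 - 10*s^2 + 24*s) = (s + 3)*(s + 4)*(s^3 - 6*s^2 + 8*s) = (s - 2)*(s + 3)*(s + 4)*(s^2 - 4*s) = (s - 4)*(s - 2)*(s + 3)*(s + 4)*(s)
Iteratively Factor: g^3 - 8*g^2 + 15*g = (g - 3)*(g^2 - 5*g) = g*(g - 3)*(g - 5)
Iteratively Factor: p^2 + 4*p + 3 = (p + 1)*(p + 3)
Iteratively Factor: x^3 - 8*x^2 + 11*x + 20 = (x - 4)*(x^2 - 4*x - 5) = (x - 5)*(x - 4)*(x + 1)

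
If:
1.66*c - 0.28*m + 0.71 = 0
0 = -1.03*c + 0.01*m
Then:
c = 0.03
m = 2.69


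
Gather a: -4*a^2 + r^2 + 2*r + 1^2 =-4*a^2 + r^2 + 2*r + 1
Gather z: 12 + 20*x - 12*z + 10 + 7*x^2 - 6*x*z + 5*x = 7*x^2 + 25*x + z*(-6*x - 12) + 22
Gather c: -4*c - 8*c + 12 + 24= 36 - 12*c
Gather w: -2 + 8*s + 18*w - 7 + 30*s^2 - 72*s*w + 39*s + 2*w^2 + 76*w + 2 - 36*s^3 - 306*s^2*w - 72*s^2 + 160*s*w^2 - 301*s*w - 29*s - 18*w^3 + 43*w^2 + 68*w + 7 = -36*s^3 - 42*s^2 + 18*s - 18*w^3 + w^2*(160*s + 45) + w*(-306*s^2 - 373*s + 162)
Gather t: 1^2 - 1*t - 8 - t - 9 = -2*t - 16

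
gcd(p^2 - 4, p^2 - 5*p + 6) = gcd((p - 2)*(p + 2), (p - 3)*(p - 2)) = p - 2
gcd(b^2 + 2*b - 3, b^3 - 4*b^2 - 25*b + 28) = b - 1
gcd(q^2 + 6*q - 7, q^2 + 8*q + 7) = q + 7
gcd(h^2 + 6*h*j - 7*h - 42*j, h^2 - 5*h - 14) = h - 7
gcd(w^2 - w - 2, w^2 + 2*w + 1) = w + 1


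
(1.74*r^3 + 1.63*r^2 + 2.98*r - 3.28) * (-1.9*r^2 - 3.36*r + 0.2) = -3.306*r^5 - 8.9434*r^4 - 10.7908*r^3 - 3.4548*r^2 + 11.6168*r - 0.656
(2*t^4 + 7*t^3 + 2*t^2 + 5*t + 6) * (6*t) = 12*t^5 + 42*t^4 + 12*t^3 + 30*t^2 + 36*t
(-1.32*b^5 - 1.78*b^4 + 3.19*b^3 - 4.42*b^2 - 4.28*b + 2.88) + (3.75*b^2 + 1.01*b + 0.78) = -1.32*b^5 - 1.78*b^4 + 3.19*b^3 - 0.67*b^2 - 3.27*b + 3.66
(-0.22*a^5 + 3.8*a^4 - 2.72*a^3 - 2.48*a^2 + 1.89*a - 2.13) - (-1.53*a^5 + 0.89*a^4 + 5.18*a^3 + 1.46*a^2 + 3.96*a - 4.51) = 1.31*a^5 + 2.91*a^4 - 7.9*a^3 - 3.94*a^2 - 2.07*a + 2.38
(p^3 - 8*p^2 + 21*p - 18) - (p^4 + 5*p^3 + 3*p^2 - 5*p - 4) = -p^4 - 4*p^3 - 11*p^2 + 26*p - 14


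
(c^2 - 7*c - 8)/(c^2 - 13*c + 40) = (c + 1)/(c - 5)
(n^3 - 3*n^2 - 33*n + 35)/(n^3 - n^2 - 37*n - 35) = (n - 1)/(n + 1)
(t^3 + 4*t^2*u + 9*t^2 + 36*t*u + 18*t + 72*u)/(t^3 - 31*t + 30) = (t^2 + 4*t*u + 3*t + 12*u)/(t^2 - 6*t + 5)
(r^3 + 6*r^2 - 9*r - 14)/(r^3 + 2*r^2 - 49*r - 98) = (r^2 - r - 2)/(r^2 - 5*r - 14)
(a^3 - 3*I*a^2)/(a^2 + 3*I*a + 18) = a^2/(a + 6*I)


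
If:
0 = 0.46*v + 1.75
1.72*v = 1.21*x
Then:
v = -3.80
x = -5.41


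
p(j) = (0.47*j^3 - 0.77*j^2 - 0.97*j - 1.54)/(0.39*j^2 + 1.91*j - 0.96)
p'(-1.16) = -0.71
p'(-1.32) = -0.96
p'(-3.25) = -7.73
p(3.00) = 0.16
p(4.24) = 1.15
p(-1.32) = 0.96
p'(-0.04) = 3.51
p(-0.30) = 0.89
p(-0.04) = 1.45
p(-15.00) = -30.04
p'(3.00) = 0.78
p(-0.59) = 0.68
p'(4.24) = 0.84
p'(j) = (-0.78*j - 1.91)*(0.47*j^3 - 0.77*j^2 - 0.97*j - 1.54)/(0.39*j^2 + 1.91*j - 0.96)^2 + (1.41*j^2 - 1.54*j - 0.97)/(0.39*j^2 + 1.91*j - 0.96)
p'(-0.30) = 1.25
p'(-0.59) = 0.29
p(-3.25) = 7.43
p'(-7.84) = -5.27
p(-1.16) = 0.82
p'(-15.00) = 0.78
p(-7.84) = -33.31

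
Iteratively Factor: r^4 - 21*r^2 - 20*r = (r + 4)*(r^3 - 4*r^2 - 5*r) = r*(r + 4)*(r^2 - 4*r - 5) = r*(r + 1)*(r + 4)*(r - 5)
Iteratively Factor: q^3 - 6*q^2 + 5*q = (q - 1)*(q^2 - 5*q) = (q - 5)*(q - 1)*(q)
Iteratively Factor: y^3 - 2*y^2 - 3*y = (y - 3)*(y^2 + y) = y*(y - 3)*(y + 1)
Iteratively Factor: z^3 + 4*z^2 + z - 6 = (z + 3)*(z^2 + z - 2) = (z - 1)*(z + 3)*(z + 2)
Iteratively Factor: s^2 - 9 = (s + 3)*(s - 3)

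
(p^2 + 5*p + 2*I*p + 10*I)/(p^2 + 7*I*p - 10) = (p + 5)/(p + 5*I)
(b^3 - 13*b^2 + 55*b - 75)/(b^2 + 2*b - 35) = (b^2 - 8*b + 15)/(b + 7)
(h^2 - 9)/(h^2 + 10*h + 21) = (h - 3)/(h + 7)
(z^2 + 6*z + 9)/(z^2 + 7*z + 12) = (z + 3)/(z + 4)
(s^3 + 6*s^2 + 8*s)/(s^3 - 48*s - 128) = s*(s + 2)/(s^2 - 4*s - 32)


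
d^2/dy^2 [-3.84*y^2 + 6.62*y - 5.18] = -7.68000000000000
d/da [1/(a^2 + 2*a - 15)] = 2*(-a - 1)/(a^2 + 2*a - 15)^2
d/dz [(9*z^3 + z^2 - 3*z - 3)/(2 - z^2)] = (-9*z^4 + 51*z^2 - 2*z - 6)/(z^4 - 4*z^2 + 4)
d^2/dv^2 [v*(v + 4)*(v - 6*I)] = 6*v + 8 - 12*I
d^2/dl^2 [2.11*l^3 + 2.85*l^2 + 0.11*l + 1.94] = 12.66*l + 5.7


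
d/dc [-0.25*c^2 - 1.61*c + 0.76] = -0.5*c - 1.61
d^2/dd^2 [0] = 0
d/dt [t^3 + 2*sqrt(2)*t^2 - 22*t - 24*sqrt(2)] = 3*t^2 + 4*sqrt(2)*t - 22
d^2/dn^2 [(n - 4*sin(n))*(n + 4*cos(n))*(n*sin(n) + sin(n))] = -n^3*sin(n) - n^2*sin(n) - 8*sqrt(2)*n^2*sin(2*n + pi/4) + 6*n^2*cos(n) + 6*n*sin(n) - 24*n*sin(2*n) + 8*n*cos(n) + 8*n*cos(2*n) - 36*n*cos(3*n) + 10*sin(n) - 24*sin(3*n) + 4*cos(n) + 8*cos(2*n) - 36*cos(3*n) + 4*sqrt(2)*cos(2*n + pi/4) - 4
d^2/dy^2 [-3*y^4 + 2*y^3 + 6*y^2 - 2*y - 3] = -36*y^2 + 12*y + 12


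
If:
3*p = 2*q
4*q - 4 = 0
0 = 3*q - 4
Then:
No Solution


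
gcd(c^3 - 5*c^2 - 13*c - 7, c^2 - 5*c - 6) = c + 1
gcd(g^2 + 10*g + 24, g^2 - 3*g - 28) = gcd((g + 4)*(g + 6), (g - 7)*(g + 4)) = g + 4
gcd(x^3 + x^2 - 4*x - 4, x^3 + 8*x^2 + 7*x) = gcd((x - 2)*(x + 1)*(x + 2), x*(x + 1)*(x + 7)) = x + 1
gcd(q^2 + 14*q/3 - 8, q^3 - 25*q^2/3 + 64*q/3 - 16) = q - 4/3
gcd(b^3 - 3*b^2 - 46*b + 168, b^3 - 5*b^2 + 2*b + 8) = b - 4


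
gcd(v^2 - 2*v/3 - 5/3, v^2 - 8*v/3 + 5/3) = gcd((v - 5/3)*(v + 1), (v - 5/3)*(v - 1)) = v - 5/3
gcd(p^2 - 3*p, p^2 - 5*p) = p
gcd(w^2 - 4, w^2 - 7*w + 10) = w - 2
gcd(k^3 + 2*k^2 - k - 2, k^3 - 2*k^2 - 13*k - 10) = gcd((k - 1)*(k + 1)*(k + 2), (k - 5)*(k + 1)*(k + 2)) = k^2 + 3*k + 2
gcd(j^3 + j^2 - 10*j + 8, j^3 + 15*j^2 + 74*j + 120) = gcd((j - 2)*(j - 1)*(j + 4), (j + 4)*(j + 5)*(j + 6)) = j + 4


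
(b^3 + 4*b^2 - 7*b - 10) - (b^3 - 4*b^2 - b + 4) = 8*b^2 - 6*b - 14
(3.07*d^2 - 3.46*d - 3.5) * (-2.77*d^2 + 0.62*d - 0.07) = -8.5039*d^4 + 11.4876*d^3 + 7.3349*d^2 - 1.9278*d + 0.245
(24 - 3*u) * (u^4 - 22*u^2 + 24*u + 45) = -3*u^5 + 24*u^4 + 66*u^3 - 600*u^2 + 441*u + 1080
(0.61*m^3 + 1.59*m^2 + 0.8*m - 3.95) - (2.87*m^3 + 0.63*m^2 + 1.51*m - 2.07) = -2.26*m^3 + 0.96*m^2 - 0.71*m - 1.88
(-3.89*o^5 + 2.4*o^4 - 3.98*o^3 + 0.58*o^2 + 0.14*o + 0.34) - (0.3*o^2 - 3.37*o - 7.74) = -3.89*o^5 + 2.4*o^4 - 3.98*o^3 + 0.28*o^2 + 3.51*o + 8.08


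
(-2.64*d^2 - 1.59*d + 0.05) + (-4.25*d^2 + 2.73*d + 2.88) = -6.89*d^2 + 1.14*d + 2.93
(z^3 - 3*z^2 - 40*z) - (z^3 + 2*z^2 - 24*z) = -5*z^2 - 16*z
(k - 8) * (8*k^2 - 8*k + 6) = 8*k^3 - 72*k^2 + 70*k - 48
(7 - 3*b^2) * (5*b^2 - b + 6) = -15*b^4 + 3*b^3 + 17*b^2 - 7*b + 42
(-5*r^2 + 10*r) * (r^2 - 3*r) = -5*r^4 + 25*r^3 - 30*r^2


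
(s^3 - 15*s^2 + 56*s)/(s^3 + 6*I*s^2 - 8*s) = (s^2 - 15*s + 56)/(s^2 + 6*I*s - 8)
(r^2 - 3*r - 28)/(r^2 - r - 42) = (r + 4)/(r + 6)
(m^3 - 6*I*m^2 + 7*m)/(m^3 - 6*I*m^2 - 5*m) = (-m^2 + 6*I*m - 7)/(-m^2 + 6*I*m + 5)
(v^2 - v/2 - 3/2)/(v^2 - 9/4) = 2*(v + 1)/(2*v + 3)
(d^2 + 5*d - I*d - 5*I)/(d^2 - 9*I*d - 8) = (d + 5)/(d - 8*I)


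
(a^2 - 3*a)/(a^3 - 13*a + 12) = a/(a^2 + 3*a - 4)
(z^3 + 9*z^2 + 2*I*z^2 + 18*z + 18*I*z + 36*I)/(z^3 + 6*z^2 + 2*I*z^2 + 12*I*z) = (z + 3)/z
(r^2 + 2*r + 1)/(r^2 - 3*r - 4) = (r + 1)/(r - 4)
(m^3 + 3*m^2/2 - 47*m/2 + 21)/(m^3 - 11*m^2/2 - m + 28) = (m^2 + 5*m - 6)/(m^2 - 2*m - 8)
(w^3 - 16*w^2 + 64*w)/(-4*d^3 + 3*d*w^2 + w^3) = w*(w^2 - 16*w + 64)/(-4*d^3 + 3*d*w^2 + w^3)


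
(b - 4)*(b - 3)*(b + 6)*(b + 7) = b^4 + 6*b^3 - 37*b^2 - 138*b + 504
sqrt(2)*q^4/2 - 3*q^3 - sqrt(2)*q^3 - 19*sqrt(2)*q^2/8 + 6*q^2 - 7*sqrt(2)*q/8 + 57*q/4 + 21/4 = (q - 7/2)*(q + 1/2)*(q - 3*sqrt(2))*(sqrt(2)*q/2 + sqrt(2)/2)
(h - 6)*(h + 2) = h^2 - 4*h - 12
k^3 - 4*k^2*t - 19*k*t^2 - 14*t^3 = (k - 7*t)*(k + t)*(k + 2*t)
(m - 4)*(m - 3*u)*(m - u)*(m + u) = m^4 - 3*m^3*u - 4*m^3 - m^2*u^2 + 12*m^2*u + 3*m*u^3 + 4*m*u^2 - 12*u^3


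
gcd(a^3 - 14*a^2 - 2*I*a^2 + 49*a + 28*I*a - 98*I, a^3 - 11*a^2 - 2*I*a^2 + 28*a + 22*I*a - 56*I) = a^2 + a*(-7 - 2*I) + 14*I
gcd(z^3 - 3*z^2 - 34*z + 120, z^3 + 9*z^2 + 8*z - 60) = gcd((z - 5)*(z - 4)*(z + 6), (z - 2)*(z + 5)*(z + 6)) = z + 6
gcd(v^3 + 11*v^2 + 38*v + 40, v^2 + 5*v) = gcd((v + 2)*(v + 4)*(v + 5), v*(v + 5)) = v + 5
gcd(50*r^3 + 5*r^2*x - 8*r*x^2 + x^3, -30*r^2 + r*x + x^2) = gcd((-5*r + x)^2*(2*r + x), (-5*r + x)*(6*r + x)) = -5*r + x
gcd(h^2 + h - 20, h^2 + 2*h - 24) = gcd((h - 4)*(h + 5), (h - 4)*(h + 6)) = h - 4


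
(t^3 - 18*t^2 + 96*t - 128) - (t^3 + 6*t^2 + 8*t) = -24*t^2 + 88*t - 128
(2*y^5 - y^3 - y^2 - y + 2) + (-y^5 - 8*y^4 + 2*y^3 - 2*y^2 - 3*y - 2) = y^5 - 8*y^4 + y^3 - 3*y^2 - 4*y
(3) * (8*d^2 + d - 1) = 24*d^2 + 3*d - 3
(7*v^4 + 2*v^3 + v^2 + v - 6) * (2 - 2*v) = -14*v^5 + 10*v^4 + 2*v^3 + 14*v - 12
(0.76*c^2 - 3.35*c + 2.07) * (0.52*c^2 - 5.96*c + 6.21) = 0.3952*c^4 - 6.2716*c^3 + 25.762*c^2 - 33.1407*c + 12.8547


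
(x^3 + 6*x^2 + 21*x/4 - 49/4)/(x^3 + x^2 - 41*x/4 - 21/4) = (2*x^2 + 5*x - 7)/(2*x^2 - 5*x - 3)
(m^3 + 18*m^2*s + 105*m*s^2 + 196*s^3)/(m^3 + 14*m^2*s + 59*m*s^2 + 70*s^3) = (m^2 + 11*m*s + 28*s^2)/(m^2 + 7*m*s + 10*s^2)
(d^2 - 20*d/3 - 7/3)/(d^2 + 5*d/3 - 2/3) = (3*d^2 - 20*d - 7)/(3*d^2 + 5*d - 2)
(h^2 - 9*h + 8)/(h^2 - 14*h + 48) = (h - 1)/(h - 6)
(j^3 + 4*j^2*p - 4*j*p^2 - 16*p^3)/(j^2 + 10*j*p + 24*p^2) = (j^2 - 4*p^2)/(j + 6*p)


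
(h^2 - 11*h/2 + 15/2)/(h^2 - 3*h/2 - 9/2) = (2*h - 5)/(2*h + 3)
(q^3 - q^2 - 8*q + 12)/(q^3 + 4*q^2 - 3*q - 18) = (q - 2)/(q + 3)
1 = 1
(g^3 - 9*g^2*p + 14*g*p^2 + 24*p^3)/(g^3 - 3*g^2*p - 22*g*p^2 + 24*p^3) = (-g^2 + 3*g*p + 4*p^2)/(-g^2 - 3*g*p + 4*p^2)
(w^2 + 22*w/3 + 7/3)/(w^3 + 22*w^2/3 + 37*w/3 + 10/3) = (w + 7)/(w^2 + 7*w + 10)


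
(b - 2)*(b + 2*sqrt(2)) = b^2 - 2*b + 2*sqrt(2)*b - 4*sqrt(2)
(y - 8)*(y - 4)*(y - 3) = y^3 - 15*y^2 + 68*y - 96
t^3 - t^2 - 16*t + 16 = (t - 4)*(t - 1)*(t + 4)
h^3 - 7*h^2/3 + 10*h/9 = h*(h - 5/3)*(h - 2/3)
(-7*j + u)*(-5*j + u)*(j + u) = 35*j^3 + 23*j^2*u - 11*j*u^2 + u^3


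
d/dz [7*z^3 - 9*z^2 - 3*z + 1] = 21*z^2 - 18*z - 3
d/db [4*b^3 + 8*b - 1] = 12*b^2 + 8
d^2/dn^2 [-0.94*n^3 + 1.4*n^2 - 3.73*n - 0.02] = 2.8 - 5.64*n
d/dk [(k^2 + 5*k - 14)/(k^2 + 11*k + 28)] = 6/(k^2 + 8*k + 16)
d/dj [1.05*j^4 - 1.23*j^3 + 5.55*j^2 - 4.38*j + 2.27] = 4.2*j^3 - 3.69*j^2 + 11.1*j - 4.38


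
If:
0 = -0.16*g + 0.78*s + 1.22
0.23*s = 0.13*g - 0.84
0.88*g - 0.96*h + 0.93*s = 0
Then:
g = 5.80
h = 4.95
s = -0.37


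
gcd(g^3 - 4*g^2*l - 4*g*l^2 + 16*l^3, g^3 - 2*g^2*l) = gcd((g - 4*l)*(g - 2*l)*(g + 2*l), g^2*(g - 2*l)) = g - 2*l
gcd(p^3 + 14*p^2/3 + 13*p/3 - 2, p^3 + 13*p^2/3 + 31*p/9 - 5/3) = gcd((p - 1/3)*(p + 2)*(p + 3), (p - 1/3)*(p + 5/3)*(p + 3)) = p^2 + 8*p/3 - 1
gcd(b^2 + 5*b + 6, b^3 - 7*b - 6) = b + 2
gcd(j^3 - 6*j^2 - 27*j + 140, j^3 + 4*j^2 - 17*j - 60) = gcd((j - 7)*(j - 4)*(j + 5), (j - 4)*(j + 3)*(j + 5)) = j^2 + j - 20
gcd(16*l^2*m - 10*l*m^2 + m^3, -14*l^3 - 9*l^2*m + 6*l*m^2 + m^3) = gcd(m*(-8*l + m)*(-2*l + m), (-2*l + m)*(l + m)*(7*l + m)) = 2*l - m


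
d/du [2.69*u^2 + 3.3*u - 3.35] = 5.38*u + 3.3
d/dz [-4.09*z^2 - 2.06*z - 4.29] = -8.18*z - 2.06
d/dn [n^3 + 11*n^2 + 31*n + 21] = 3*n^2 + 22*n + 31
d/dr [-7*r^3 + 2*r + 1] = 2 - 21*r^2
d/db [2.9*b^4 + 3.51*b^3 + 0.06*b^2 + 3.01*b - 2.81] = 11.6*b^3 + 10.53*b^2 + 0.12*b + 3.01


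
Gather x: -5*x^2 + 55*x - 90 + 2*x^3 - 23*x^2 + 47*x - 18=2*x^3 - 28*x^2 + 102*x - 108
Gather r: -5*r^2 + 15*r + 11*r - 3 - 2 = -5*r^2 + 26*r - 5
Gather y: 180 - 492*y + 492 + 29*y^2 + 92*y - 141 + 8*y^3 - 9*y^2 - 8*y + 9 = 8*y^3 + 20*y^2 - 408*y + 540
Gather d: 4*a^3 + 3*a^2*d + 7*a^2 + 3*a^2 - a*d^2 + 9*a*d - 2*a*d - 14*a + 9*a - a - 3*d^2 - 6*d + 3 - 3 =4*a^3 + 10*a^2 - 6*a + d^2*(-a - 3) + d*(3*a^2 + 7*a - 6)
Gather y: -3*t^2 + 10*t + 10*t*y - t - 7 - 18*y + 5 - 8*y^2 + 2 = -3*t^2 + 9*t - 8*y^2 + y*(10*t - 18)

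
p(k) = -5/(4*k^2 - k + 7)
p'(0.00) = -0.10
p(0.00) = -0.71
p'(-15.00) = 0.00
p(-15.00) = -0.00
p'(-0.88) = -0.33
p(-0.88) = -0.46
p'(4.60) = 0.02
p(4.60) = -0.06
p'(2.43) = 0.12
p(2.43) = -0.18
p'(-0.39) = -0.32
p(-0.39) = -0.63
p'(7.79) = 0.01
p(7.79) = -0.02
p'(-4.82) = -0.02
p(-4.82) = -0.05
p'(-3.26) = -0.05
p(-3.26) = -0.09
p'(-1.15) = -0.28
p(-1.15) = -0.37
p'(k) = -5*(1 - 8*k)/(4*k^2 - k + 7)^2 = 5*(8*k - 1)/(4*k^2 - k + 7)^2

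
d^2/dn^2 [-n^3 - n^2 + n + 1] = -6*n - 2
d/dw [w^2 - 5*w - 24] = 2*w - 5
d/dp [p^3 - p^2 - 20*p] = 3*p^2 - 2*p - 20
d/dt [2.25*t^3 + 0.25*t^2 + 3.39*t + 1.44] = 6.75*t^2 + 0.5*t + 3.39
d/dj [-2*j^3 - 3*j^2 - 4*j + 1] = -6*j^2 - 6*j - 4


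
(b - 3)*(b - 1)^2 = b^3 - 5*b^2 + 7*b - 3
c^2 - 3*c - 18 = (c - 6)*(c + 3)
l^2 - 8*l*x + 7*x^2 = (l - 7*x)*(l - x)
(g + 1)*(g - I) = g^2 + g - I*g - I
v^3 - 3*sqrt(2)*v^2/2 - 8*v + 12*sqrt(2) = (v - 2*sqrt(2))*(v - 3*sqrt(2)/2)*(v + 2*sqrt(2))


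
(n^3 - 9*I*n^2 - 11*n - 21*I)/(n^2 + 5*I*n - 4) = (n^2 - 10*I*n - 21)/(n + 4*I)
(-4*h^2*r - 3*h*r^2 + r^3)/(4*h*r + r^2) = (-4*h^2 - 3*h*r + r^2)/(4*h + r)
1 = 1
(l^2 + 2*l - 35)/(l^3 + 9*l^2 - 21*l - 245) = 1/(l + 7)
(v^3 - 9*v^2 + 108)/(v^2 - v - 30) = (v^2 - 3*v - 18)/(v + 5)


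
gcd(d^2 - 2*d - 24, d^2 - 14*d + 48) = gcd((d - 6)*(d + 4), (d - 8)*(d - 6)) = d - 6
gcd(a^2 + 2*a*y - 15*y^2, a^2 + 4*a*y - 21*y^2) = -a + 3*y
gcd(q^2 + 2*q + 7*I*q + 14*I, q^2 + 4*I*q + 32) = 1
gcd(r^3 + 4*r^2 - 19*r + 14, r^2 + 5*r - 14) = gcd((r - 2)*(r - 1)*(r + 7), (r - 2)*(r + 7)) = r^2 + 5*r - 14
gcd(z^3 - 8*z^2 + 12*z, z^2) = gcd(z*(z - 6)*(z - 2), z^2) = z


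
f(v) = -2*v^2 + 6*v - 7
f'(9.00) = -30.00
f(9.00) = -115.00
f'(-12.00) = 54.00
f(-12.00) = -367.00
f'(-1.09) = 10.36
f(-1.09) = -15.92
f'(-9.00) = 42.00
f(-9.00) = -223.00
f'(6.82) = -21.28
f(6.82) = -59.10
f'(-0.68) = 8.72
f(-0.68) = -12.00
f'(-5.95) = 29.80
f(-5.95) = -113.50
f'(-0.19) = 6.76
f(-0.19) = -8.21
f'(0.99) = 2.04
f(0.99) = -3.02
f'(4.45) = -11.80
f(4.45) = -19.90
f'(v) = 6 - 4*v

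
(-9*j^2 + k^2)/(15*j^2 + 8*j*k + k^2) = (-3*j + k)/(5*j + k)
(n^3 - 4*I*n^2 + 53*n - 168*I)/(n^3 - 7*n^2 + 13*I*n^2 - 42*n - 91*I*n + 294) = (n^2 - 11*I*n - 24)/(n^2 + n*(-7 + 6*I) - 42*I)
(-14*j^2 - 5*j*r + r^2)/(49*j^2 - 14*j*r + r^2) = (2*j + r)/(-7*j + r)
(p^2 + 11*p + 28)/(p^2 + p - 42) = (p + 4)/(p - 6)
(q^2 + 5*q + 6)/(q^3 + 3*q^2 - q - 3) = (q + 2)/(q^2 - 1)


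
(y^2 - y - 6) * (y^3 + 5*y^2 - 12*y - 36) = y^5 + 4*y^4 - 23*y^3 - 54*y^2 + 108*y + 216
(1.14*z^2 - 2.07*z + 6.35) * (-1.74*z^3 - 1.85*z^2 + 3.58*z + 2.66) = -1.9836*z^5 + 1.4928*z^4 - 3.1383*z^3 - 16.1257*z^2 + 17.2268*z + 16.891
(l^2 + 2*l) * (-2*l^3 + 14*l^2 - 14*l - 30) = -2*l^5 + 10*l^4 + 14*l^3 - 58*l^2 - 60*l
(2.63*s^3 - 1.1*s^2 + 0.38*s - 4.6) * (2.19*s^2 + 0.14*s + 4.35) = 5.7597*s^5 - 2.0408*s^4 + 12.1187*s^3 - 14.8058*s^2 + 1.009*s - 20.01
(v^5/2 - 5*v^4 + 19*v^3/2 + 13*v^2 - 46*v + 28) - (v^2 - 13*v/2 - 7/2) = v^5/2 - 5*v^4 + 19*v^3/2 + 12*v^2 - 79*v/2 + 63/2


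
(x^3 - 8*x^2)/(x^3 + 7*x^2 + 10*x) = x*(x - 8)/(x^2 + 7*x + 10)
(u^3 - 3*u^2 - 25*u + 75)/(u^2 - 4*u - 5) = (u^2 + 2*u - 15)/(u + 1)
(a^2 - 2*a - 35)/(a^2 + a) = (a^2 - 2*a - 35)/(a*(a + 1))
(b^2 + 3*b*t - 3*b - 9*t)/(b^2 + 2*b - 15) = (b + 3*t)/(b + 5)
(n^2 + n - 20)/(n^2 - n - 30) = (n - 4)/(n - 6)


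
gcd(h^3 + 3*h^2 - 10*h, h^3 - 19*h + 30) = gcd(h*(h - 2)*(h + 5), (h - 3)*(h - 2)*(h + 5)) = h^2 + 3*h - 10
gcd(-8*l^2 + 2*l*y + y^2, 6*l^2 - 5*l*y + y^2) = -2*l + y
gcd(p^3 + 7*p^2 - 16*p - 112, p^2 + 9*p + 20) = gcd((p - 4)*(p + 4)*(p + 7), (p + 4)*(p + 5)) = p + 4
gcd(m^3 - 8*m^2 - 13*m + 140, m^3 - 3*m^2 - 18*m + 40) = m^2 - m - 20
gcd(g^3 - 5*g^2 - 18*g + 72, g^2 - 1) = 1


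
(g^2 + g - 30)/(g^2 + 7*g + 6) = (g - 5)/(g + 1)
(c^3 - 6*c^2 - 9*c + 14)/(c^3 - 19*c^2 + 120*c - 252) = (c^2 + c - 2)/(c^2 - 12*c + 36)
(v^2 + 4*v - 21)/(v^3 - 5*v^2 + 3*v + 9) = (v + 7)/(v^2 - 2*v - 3)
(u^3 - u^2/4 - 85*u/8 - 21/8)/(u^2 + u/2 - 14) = (4*u^2 + 13*u + 3)/(4*(u + 4))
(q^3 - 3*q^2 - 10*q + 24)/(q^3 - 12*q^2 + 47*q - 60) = (q^2 + q - 6)/(q^2 - 8*q + 15)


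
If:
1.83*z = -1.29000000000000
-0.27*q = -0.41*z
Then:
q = -1.07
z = -0.70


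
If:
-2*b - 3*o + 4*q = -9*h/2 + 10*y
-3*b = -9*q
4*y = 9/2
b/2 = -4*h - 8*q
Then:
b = 3*q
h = -19*q/8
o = -203*q/48 - 15/4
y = 9/8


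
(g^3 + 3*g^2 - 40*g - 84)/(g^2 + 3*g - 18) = (g^3 + 3*g^2 - 40*g - 84)/(g^2 + 3*g - 18)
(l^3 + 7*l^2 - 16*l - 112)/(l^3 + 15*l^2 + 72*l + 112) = (l - 4)/(l + 4)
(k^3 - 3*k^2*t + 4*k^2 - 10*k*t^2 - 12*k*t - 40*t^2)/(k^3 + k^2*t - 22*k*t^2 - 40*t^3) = (k + 4)/(k + 4*t)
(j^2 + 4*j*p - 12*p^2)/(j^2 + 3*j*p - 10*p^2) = (j + 6*p)/(j + 5*p)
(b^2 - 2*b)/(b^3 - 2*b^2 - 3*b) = (2 - b)/(-b^2 + 2*b + 3)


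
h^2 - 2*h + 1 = (h - 1)^2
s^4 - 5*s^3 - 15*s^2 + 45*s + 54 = (s - 6)*(s - 3)*(s + 1)*(s + 3)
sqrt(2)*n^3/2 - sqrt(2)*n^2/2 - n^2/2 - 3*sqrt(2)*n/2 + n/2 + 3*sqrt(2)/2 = (n - 1)*(n - 3*sqrt(2)/2)*(sqrt(2)*n/2 + 1)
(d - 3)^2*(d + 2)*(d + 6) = d^4 + 2*d^3 - 27*d^2 + 108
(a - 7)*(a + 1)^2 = a^3 - 5*a^2 - 13*a - 7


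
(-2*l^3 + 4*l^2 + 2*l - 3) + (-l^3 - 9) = -3*l^3 + 4*l^2 + 2*l - 12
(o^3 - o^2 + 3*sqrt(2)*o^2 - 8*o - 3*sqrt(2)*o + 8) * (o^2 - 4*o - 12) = o^5 - 5*o^4 + 3*sqrt(2)*o^4 - 15*sqrt(2)*o^3 - 16*o^3 - 24*sqrt(2)*o^2 + 52*o^2 + 36*sqrt(2)*o + 64*o - 96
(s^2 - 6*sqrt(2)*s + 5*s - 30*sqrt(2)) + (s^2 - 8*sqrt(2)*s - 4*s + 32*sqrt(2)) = 2*s^2 - 14*sqrt(2)*s + s + 2*sqrt(2)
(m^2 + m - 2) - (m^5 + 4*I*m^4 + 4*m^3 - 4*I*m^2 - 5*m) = -m^5 - 4*I*m^4 - 4*m^3 + m^2 + 4*I*m^2 + 6*m - 2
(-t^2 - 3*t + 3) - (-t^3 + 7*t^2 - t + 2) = t^3 - 8*t^2 - 2*t + 1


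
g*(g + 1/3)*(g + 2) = g^3 + 7*g^2/3 + 2*g/3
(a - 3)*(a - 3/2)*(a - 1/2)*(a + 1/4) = a^4 - 19*a^3/4 + 11*a^2/2 - 9*a/16 - 9/16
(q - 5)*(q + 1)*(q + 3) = q^3 - q^2 - 17*q - 15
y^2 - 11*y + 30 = (y - 6)*(y - 5)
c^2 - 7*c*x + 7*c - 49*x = (c + 7)*(c - 7*x)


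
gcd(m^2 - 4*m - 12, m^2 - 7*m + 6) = m - 6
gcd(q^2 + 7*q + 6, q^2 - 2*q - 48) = q + 6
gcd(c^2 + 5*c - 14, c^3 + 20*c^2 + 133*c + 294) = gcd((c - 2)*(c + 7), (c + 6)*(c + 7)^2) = c + 7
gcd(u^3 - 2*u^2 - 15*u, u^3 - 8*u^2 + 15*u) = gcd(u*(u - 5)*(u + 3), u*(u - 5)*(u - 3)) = u^2 - 5*u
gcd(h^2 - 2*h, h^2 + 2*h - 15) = 1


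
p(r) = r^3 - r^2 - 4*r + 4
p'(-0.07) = -3.85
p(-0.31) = 5.11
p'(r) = 3*r^2 - 2*r - 4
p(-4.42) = -84.21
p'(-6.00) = 116.00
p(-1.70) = 3.00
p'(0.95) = -3.19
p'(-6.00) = 116.00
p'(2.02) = 4.20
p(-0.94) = 6.05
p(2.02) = 0.08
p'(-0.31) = -3.09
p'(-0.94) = 0.53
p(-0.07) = 4.27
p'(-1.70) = 8.07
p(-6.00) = -224.00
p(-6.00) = -224.00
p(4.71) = 67.46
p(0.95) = 0.15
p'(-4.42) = 63.45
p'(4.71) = 53.13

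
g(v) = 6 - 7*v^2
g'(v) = -14*v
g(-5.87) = -235.20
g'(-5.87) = 82.18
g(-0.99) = -0.86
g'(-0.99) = 13.86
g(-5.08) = -174.64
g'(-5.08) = 71.12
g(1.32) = -6.20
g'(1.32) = -18.48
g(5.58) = -211.95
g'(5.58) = -78.12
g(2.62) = -42.05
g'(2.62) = -36.68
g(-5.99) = -245.16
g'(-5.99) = 83.86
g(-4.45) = -132.62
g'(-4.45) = 62.30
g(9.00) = -561.00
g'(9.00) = -126.00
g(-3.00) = -57.00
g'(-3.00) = 42.00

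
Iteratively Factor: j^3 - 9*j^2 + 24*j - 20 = (j - 2)*(j^2 - 7*j + 10) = (j - 2)^2*(j - 5)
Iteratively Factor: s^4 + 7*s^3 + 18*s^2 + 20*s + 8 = (s + 1)*(s^3 + 6*s^2 + 12*s + 8) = (s + 1)*(s + 2)*(s^2 + 4*s + 4) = (s + 1)*(s + 2)^2*(s + 2)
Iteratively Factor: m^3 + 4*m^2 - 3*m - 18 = (m + 3)*(m^2 + m - 6) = (m + 3)^2*(m - 2)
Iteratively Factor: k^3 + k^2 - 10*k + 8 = (k - 2)*(k^2 + 3*k - 4) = (k - 2)*(k - 1)*(k + 4)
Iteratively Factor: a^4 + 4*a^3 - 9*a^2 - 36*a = (a)*(a^3 + 4*a^2 - 9*a - 36) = a*(a + 3)*(a^2 + a - 12) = a*(a + 3)*(a + 4)*(a - 3)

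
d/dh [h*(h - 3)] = 2*h - 3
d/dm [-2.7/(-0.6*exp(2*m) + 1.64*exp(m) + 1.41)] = (4.428 - 3.24*exp(m))*exp(m)/(-0.6*exp(2*m) + 1.64*exp(m) + 1.41)^2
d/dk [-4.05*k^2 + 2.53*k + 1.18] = 2.53 - 8.1*k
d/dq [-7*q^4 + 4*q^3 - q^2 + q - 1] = -28*q^3 + 12*q^2 - 2*q + 1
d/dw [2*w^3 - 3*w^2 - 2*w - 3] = 6*w^2 - 6*w - 2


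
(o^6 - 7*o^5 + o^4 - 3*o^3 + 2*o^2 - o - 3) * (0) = 0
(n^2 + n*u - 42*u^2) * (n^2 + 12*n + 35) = n^4 + n^3*u + 12*n^3 - 42*n^2*u^2 + 12*n^2*u + 35*n^2 - 504*n*u^2 + 35*n*u - 1470*u^2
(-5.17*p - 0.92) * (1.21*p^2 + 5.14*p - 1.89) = -6.2557*p^3 - 27.687*p^2 + 5.0425*p + 1.7388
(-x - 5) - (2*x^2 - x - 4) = -2*x^2 - 1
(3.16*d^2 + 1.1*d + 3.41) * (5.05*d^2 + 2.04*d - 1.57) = 15.958*d^4 + 12.0014*d^3 + 14.5033*d^2 + 5.2294*d - 5.3537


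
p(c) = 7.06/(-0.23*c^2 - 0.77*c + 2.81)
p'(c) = 7.06*(0.46*c + 0.77)/(-0.23*c^2 - 0.77*c + 2.81)^2 = (3.2476*c + 5.4362)/(0.23*c^2 + 0.77*c - 2.81)^2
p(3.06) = -4.15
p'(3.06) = 5.32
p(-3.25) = 2.45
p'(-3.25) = -0.62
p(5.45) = -0.86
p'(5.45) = 0.34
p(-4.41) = 4.07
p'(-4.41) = -2.96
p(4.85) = -1.11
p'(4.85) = 0.53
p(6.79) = -0.54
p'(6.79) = 0.16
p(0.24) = 2.70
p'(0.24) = 0.91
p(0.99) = 3.87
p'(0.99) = 2.61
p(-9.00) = -0.79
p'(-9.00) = -0.30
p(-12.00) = -0.34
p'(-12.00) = -0.08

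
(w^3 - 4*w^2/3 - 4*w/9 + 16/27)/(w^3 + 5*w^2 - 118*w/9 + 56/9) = (w + 2/3)/(w + 7)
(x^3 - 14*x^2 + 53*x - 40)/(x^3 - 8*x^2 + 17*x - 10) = (x - 8)/(x - 2)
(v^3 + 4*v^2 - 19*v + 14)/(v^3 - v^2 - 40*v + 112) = (v^2 - 3*v + 2)/(v^2 - 8*v + 16)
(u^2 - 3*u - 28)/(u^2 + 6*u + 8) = (u - 7)/(u + 2)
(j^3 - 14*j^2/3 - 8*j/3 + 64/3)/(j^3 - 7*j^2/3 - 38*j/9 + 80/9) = 3*(j - 4)/(3*j - 5)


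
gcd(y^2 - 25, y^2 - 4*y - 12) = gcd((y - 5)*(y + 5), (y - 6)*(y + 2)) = 1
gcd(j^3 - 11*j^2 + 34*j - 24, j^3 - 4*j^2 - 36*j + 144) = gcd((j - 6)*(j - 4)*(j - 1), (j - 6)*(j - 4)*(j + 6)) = j^2 - 10*j + 24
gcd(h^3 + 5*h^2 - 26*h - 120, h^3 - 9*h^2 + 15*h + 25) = h - 5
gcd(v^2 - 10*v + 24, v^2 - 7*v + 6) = v - 6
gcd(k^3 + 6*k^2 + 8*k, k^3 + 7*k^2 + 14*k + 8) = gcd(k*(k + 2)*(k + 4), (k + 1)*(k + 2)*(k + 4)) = k^2 + 6*k + 8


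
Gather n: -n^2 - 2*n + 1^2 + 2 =-n^2 - 2*n + 3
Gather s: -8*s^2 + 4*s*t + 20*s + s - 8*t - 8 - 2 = -8*s^2 + s*(4*t + 21) - 8*t - 10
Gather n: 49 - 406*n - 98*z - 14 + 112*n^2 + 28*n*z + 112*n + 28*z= 112*n^2 + n*(28*z - 294) - 70*z + 35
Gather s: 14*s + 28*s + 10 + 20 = 42*s + 30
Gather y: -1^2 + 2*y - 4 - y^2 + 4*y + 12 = -y^2 + 6*y + 7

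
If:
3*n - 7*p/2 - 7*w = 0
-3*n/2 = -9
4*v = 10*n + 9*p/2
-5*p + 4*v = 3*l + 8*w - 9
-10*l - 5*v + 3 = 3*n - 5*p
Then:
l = -3189/413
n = 6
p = -8448/413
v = -3309/413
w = 5286/413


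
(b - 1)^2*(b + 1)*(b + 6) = b^4 + 5*b^3 - 7*b^2 - 5*b + 6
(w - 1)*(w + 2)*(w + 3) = w^3 + 4*w^2 + w - 6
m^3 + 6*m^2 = m^2*(m + 6)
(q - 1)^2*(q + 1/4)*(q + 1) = q^4 - 3*q^3/4 - 5*q^2/4 + 3*q/4 + 1/4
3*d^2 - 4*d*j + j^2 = (-3*d + j)*(-d + j)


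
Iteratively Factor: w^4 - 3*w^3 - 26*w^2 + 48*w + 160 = (w - 4)*(w^3 + w^2 - 22*w - 40) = (w - 4)*(w + 2)*(w^2 - w - 20) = (w - 5)*(w - 4)*(w + 2)*(w + 4)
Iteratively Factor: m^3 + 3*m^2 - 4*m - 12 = (m + 2)*(m^2 + m - 6) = (m - 2)*(m + 2)*(m + 3)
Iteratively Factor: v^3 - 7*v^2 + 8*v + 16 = (v + 1)*(v^2 - 8*v + 16) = (v - 4)*(v + 1)*(v - 4)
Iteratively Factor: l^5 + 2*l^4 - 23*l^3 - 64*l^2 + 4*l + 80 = (l + 4)*(l^4 - 2*l^3 - 15*l^2 - 4*l + 20) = (l + 2)*(l + 4)*(l^3 - 4*l^2 - 7*l + 10) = (l - 5)*(l + 2)*(l + 4)*(l^2 + l - 2) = (l - 5)*(l + 2)^2*(l + 4)*(l - 1)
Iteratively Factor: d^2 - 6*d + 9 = (d - 3)*(d - 3)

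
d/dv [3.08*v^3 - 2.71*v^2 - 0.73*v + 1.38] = 9.24*v^2 - 5.42*v - 0.73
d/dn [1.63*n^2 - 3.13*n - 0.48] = 3.26*n - 3.13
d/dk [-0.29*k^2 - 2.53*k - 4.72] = -0.58*k - 2.53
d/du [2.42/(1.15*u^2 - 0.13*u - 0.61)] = (0.3146 - 5.566*u)/(-1.15*u^2 + 0.13*u + 0.61)^2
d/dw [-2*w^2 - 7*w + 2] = -4*w - 7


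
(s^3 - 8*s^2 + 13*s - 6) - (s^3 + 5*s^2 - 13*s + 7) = -13*s^2 + 26*s - 13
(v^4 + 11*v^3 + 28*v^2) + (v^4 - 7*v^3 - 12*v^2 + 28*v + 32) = 2*v^4 + 4*v^3 + 16*v^2 + 28*v + 32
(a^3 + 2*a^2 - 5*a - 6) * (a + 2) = a^4 + 4*a^3 - a^2 - 16*a - 12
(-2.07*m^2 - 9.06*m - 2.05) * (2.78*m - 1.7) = -5.7546*m^3 - 21.6678*m^2 + 9.703*m + 3.485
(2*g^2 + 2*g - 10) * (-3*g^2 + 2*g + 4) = -6*g^4 - 2*g^3 + 42*g^2 - 12*g - 40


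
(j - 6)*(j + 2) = j^2 - 4*j - 12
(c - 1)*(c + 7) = c^2 + 6*c - 7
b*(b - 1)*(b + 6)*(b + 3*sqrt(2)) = b^4 + 3*sqrt(2)*b^3 + 5*b^3 - 6*b^2 + 15*sqrt(2)*b^2 - 18*sqrt(2)*b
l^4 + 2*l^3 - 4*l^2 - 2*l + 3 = (l - 1)^2*(l + 1)*(l + 3)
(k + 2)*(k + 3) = k^2 + 5*k + 6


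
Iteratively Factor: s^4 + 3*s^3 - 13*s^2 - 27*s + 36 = (s + 3)*(s^3 - 13*s + 12) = (s + 3)*(s + 4)*(s^2 - 4*s + 3) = (s - 1)*(s + 3)*(s + 4)*(s - 3)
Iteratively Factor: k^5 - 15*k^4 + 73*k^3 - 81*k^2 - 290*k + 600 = (k - 5)*(k^4 - 10*k^3 + 23*k^2 + 34*k - 120) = (k - 5)^2*(k^3 - 5*k^2 - 2*k + 24) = (k - 5)^2*(k - 3)*(k^2 - 2*k - 8) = (k - 5)^2*(k - 3)*(k + 2)*(k - 4)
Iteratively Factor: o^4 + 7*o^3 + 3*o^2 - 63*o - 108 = (o + 3)*(o^3 + 4*o^2 - 9*o - 36) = (o + 3)^2*(o^2 + o - 12) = (o + 3)^2*(o + 4)*(o - 3)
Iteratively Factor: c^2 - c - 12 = (c - 4)*(c + 3)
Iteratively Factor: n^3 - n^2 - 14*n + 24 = (n - 3)*(n^2 + 2*n - 8) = (n - 3)*(n + 4)*(n - 2)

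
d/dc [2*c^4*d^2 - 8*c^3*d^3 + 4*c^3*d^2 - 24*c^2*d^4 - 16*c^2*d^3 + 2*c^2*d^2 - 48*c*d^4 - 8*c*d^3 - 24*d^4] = 4*d^2*(2*c^3 - 6*c^2*d + 3*c^2 - 12*c*d^2 - 8*c*d + c - 12*d^2 - 2*d)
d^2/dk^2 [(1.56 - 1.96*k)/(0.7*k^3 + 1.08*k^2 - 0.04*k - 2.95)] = (-5.7624*k^5 + 0.282239999999998*k^4 + 14.187712*k^3 - 37.913376*k^2 - 18.543312*k + 10.407872)/(0.343*k^9 + 1.5876*k^8 + 2.39064*k^7 - 3.258228*k^6 - 13.517808*k^5 - 9.821856*k^4 + 19.039826*k^3 + 28.18194*k^2 - 1.0443*k - 25.672375)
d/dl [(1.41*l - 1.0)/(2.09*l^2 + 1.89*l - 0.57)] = (-2.9469*l^2 + 4.18*l + 1.0863)/(4.3681*l^4 + 7.9002*l^3 + 1.1895*l^2 - 2.1546*l + 0.3249)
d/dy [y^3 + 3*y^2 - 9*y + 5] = 3*y^2 + 6*y - 9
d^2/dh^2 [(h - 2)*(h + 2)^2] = 6*h + 4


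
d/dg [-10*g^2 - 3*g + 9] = -20*g - 3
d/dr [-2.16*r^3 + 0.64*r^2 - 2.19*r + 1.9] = -6.48*r^2 + 1.28*r - 2.19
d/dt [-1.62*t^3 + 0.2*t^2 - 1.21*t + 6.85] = -4.86*t^2 + 0.4*t - 1.21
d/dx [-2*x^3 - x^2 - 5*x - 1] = -6*x^2 - 2*x - 5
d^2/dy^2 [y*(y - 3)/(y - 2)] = -4/(y^3 - 6*y^2 + 12*y - 8)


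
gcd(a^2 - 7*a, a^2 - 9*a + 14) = a - 7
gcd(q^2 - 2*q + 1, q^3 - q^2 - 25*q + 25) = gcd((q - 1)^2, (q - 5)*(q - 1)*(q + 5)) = q - 1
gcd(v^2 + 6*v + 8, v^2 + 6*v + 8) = v^2 + 6*v + 8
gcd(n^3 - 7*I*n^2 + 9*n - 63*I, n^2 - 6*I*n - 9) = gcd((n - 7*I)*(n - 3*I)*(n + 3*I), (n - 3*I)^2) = n - 3*I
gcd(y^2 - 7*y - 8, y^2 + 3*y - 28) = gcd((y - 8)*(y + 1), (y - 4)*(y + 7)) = 1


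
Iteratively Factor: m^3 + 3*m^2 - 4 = (m - 1)*(m^2 + 4*m + 4) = (m - 1)*(m + 2)*(m + 2)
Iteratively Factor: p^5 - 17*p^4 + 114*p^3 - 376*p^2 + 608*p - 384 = (p - 3)*(p^4 - 14*p^3 + 72*p^2 - 160*p + 128) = (p - 3)*(p - 2)*(p^3 - 12*p^2 + 48*p - 64) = (p - 4)*(p - 3)*(p - 2)*(p^2 - 8*p + 16) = (p - 4)^2*(p - 3)*(p - 2)*(p - 4)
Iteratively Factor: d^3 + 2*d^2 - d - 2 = (d + 1)*(d^2 + d - 2) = (d + 1)*(d + 2)*(d - 1)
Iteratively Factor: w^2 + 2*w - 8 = (w + 4)*(w - 2)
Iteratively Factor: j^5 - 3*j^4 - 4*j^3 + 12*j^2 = (j)*(j^4 - 3*j^3 - 4*j^2 + 12*j) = j*(j + 2)*(j^3 - 5*j^2 + 6*j) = j*(j - 3)*(j + 2)*(j^2 - 2*j) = j*(j - 3)*(j - 2)*(j + 2)*(j)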